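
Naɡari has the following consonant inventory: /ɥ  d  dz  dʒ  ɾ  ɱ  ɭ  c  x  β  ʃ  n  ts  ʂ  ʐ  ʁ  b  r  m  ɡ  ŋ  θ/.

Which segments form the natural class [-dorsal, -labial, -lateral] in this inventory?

Eliminate segments failing any feature: /ɥ, c, x, ʁ, ɡ, ŋ/ are [+dorsal]; /ɱ, β, b, m/ are [+labial]; /ɭ/ is [+lateral]. The remaining /d, dz, dʒ, ɾ, ʃ, n, ts, ʂ, ʐ, r, θ/ satisfy [-dorsal], [-labial], [-lateral].

d, dz, dʒ, ɾ, ʃ, n, ts, ʂ, ʐ, r, θ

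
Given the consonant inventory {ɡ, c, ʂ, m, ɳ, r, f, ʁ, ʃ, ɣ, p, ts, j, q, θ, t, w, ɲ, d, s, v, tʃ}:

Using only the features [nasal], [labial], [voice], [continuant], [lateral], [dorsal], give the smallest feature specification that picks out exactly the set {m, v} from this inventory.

[+voice, +labial, -dorsal]

/m, v/ are all [+voice], [+labial], [-dorsal], and no other segment in the inventory matches all three values. Dropping any one of them over-generates: [+labial, -dorsal] alone would also admit /f, p/; [+voice, -dorsal] alone would also admit /ɳ, r, d/; [+voice, +labial] alone would also admit /w/. No other combination of two listed features picks out exactly this set either, so fewer than three features will not do.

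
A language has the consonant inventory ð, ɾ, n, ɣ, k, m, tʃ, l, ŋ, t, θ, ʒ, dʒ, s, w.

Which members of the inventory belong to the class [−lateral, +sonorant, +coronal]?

Checking each segment against [−lateral], [+sonorant], [+coronal]: /ɾ/ (alveolar tap), /n/ (alveolar nasal) satisfy every feature; every other segment in the inventory fails at least one.

ɾ, n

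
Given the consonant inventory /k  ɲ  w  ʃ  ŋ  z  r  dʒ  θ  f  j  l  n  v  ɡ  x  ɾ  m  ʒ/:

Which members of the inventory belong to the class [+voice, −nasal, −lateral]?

w, z, r, dʒ, j, v, ɡ, ɾ, ʒ

Eliminate segments failing any feature: /k, ʃ, θ, f, x/ are [−voice]; /ɲ, ŋ, n, m/ are [+nasal]; /l/ is [+lateral]. The remaining /w, z, r, dʒ, j, v, ɡ, ɾ, ʒ/ satisfy [+voice], [−nasal], [−lateral].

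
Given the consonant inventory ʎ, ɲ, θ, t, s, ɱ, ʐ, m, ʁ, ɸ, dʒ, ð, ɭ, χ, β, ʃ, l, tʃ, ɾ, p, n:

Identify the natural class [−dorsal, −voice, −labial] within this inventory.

First, the [−dorsal] segments are /θ, t, s, ɱ, ʐ, m, ɸ, dʒ, ð, ɭ, β, ʃ, l, tʃ, ɾ, p, n/.
Among these, [−voice] gives /θ, t, s, ɸ, ʃ, tʃ, p/.
Then [−labial] leaves /θ, t, s, ʃ, tʃ/.

θ, t, s, ʃ, tʃ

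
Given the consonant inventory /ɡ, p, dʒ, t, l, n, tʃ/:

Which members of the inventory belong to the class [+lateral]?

l

The [+lateral] segments here are /l/; the remaining /ɡ, p, dʒ, t, n, tʃ/ are [-lateral].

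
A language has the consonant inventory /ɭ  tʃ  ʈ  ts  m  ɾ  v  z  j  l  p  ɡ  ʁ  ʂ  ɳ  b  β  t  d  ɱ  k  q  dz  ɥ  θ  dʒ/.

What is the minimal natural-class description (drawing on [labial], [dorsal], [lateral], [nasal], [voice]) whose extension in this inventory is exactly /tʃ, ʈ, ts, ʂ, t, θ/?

[-voice, -labial, -dorsal]

Every target segment is [-voice], [-labial], [-dorsal]; each remaining inventory member fails at least one of these. Each conjunct is needed — [-labial, -dorsal] alone would also admit /ɭ, ɾ, z, l, …/; [-voice, -dorsal] alone would also admit /p/; [-voice, -labial] alone would also admit /k, q/ — and no other combination of two listed features has exactly this extension, so three is the minimum.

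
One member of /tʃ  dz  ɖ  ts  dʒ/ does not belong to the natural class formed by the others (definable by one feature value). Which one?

ɖ

The remaining segments after removing /ɖ/ share [+delayed release]; /ɖ/ (voiced retroflex stop) is [−delayed release]. For every other candidate removal, the leftover set fails to share any single feature value that the removed segment lacks.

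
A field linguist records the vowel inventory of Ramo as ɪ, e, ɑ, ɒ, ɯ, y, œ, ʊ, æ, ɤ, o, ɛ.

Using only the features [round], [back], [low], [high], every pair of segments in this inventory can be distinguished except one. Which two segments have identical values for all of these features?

/e/ (mid front unrounded tense vowel) and /ɛ/ (mid front unrounded lax vowel) are both [−round], [−back], [−low], [−high], so none of the listed features separates them. (They do differ in [tense], which is not among the given features.) Every other pair in the inventory differs on at least one listed feature.

e, ɛ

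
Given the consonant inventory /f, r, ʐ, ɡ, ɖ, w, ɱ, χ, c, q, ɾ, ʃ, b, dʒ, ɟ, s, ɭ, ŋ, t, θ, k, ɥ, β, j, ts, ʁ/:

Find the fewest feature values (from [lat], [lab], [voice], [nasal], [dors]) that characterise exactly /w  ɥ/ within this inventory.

/w, ɥ/ are all [+labial], [+dorsal], and no other segment in the inventory matches both values. Dropping any one of them over-generates: [+dorsal] alone would also admit /ɡ, χ, c, q, …/; [+labial] alone would also admit /f, ɱ, b, β/. No other single listed feature picks out exactly this set either, so fewer than two features will not do.

[+lab, +dors]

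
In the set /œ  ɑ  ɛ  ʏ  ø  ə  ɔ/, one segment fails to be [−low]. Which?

/ø, ə, œ, ʏ, ɔ, ɛ/ are all [−low]; /ɑ/ (low back unrounded vowel) is [+low].

ɑ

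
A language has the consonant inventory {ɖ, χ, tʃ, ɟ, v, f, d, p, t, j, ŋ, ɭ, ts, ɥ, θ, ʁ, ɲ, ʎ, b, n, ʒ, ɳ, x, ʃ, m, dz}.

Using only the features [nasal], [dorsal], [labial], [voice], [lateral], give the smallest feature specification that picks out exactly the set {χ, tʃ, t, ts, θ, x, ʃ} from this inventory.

/χ, tʃ, t, ts, θ, x, ʃ/ are all [-voice], [-labial], and no other segment in the inventory matches both values. Dropping any one of them over-generates: [-labial] alone would also admit /ɖ, ɟ, d, j, …/; [-voice] alone would also admit /f, p/. No other single listed feature picks out exactly this set either, so fewer than two features will not do.

[-voice, -labial]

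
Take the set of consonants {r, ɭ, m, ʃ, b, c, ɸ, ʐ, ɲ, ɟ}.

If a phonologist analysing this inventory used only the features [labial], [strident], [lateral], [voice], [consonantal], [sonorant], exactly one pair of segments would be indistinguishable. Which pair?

On the given features, /r/ and /ɲ/ have an identical profile: [−labial], [−strident], [−lateral], [+voice], [+consonantal], [+sonorant]. No other two segments in the inventory coincide on all 6 features. (They do differ in [nasal], [continuant] and [dorsal], which are not among the given features.)

r, ɲ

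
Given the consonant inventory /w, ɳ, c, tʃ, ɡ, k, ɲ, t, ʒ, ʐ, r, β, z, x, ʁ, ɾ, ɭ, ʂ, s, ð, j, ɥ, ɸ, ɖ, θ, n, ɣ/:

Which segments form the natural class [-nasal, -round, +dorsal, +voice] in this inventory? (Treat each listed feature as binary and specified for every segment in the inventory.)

Checking each segment against [-nasal], [-round], [+dorsal], [+voice]: /ɡ/ (voiced velar stop), /ʁ/ (voiced uvular fricative), /j/ (palatal glide), /ɣ/ (voiced velar fricative) satisfy every feature; every other segment in the inventory fails at least one.

ɡ, ʁ, j, ɣ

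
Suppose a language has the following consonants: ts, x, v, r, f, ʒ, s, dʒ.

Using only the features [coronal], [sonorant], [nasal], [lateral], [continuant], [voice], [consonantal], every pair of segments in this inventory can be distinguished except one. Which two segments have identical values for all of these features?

x, f

Both /x/ and /f/ are [−coronal], [−sonorant], [−nasal], [−lateral], [+continuant], [−voice], [+consonantal]. Since the list omits [labial] and [dorsal] — which do distinguish the voiceless velar fricative from the voiceless labiodental fricative — this pair collapses; all other pairs remain distinct.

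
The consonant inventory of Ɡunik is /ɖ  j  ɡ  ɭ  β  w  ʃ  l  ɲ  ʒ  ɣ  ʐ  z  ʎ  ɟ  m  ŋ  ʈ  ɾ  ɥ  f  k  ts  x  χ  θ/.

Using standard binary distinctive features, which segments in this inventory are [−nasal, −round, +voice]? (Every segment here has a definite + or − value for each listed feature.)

Eliminate segments failing any feature: /w, ɥ/ are [+round]; /ʃ, ʈ, f, k, ts, x, χ, θ/ are [−voice]; /ɲ, m, ŋ/ are [+nasal]. The remaining /ɖ, j, ɡ, ɭ, β, l, ʒ, ɣ, ʐ, z, ʎ, ɟ, ɾ/ satisfy [−nasal], [−round], [+voice].

ɖ, j, ɡ, ɭ, β, l, ʒ, ɣ, ʐ, z, ʎ, ɟ, ɾ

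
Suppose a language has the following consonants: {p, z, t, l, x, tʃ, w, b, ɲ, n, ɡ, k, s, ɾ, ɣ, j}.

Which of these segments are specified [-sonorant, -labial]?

Checking each segment against [-sonorant], [-labial]: /z/ (voiced alveolar fricative), /t/ (voiceless alveolar stop), /x/ (voiceless velar fricative), /tʃ/ (voiceless postalveolar affricate), /ɡ/ (voiced velar stop), /k/ (voiceless velar stop), among others, satisfy every feature; every other segment in the inventory fails at least one.

z, t, x, tʃ, ɡ, k, s, ɣ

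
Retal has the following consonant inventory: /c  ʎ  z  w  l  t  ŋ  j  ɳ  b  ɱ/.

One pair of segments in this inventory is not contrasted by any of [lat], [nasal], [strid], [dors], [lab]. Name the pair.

j, c

On the given features, /j/ and /c/ have an identical profile: [-lateral], [-nasal], [-strident], [+dorsal], [-labial]. No other two segments in the inventory coincide on all 5 features. (They do differ in [sonorant], [voice] and [continuant], which are not among the given features.)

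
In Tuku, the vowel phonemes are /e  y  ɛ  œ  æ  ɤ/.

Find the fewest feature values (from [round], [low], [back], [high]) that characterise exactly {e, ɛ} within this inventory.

The class [−low], [−back], [−round] has exactly /e, ɛ/ as its extension in this inventory. No smaller conjunction from the listed features achieves this: [−back, −round] alone would also admit /æ/; [−low, −round] alone would also admit /ɤ/; [−low, −back] alone would also admit /y, œ/; and checking the remaining two-feature bundles turns up none with this extension.

[−low, −back, −round]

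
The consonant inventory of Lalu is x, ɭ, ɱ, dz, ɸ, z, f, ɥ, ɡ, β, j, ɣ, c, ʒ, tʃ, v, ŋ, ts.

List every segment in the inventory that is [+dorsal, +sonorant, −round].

Eliminate segments failing any feature: /x, ɡ, ɣ, c/ are [−sonorant]; /ɭ, ɱ, dz, ɸ, z, f, β, ʒ, tʃ, v, ts/ are [−dorsal]; /ɥ/ is [+round]. The remaining /j, ŋ/ satisfy [+dorsal], [+sonorant], [−round].

j, ŋ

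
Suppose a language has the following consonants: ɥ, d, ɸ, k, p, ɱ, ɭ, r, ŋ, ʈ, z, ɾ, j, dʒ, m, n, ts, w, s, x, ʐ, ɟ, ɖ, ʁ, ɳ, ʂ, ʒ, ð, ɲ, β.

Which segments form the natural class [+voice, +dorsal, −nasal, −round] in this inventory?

Eliminate segments failing any feature: /ɥ, w/ are [+round]; /d, ɱ, ɭ, r, z, ɾ, dʒ, m, n, ʐ, ɖ, ɳ, ʒ, ð, β/ are [−dorsal]; /ɸ, k, p, ʈ, ts, s, x, ʂ/ are [−voice]; /ŋ, ɲ/ are [+nasal]. The remaining /j, ɟ, ʁ/ satisfy [+voice], [+dorsal], [−nasal], [−round].

j, ɟ, ʁ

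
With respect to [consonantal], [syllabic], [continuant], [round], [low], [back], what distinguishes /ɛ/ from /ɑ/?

/ɛ/ (mid front unrounded lax vowel) and /ɑ/ (low back unrounded vowel) agree on [-consonantal], [+syllabic], [+continuant], [-round]. They differ on [low] (/ɛ/ [-], /ɑ/ [+]), [back] (/ɛ/ [-], /ɑ/ [+]).

[low], [back]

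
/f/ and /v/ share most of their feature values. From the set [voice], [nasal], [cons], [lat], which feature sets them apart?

[voice]

The two segments share [−nasal], [+consonantal], [−lateral]. The only feature from the list on which they differ: /f/ is [−voice] while /v/ is [+voice].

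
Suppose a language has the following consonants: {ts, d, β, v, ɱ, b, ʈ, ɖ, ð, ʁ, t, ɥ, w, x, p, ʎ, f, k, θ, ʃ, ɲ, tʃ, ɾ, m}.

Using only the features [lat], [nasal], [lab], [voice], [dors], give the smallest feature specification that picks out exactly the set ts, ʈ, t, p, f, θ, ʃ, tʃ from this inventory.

[−voice, −dors]

The class [−voice], [−dorsal] has exactly /ts, ʈ, t, p, f, θ, ʃ, tʃ/ as its extension in this inventory. No smaller conjunction from the listed features achieves this: [−dorsal] alone would also admit /d, β, v, ɱ, …/; [−voice] alone would also admit /x, k/; and checking the remaining single features turns up none with this extension.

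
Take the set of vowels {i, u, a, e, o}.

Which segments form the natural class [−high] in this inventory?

The [−high] segments here are /a, e, o/; the remaining /i, u/ are [+high].

a, e, o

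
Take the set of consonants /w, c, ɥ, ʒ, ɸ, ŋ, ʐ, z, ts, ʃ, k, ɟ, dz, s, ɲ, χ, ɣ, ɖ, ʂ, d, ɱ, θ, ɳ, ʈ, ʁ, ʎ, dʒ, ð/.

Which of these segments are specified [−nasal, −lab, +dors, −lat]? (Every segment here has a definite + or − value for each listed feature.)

c, k, ɟ, χ, ɣ, ʁ

First, the [−nasal] segments are /w, c, ɥ, ʒ, ɸ, ʐ, z, ts, ʃ, k, ɟ, dz, s, χ, ɣ, ɖ, ʂ, d, θ, ʈ, ʁ, ʎ, dʒ, ð/.
Intersecting with [−labial] gives /c, ʒ, ʐ, z, ts, ʃ, k, ɟ, dz, s, χ, ɣ, ɖ, ʂ, d, θ, ʈ, ʁ, ʎ, dʒ, ð/.
Then [+dorsal] gives /c, k, ɟ, χ, ɣ, ʁ, ʎ/.
Intersecting with [−lateral] leaves /c, k, ɟ, χ, ɣ, ʁ/.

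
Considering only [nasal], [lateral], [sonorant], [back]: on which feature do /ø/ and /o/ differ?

/ø/ (mid front rounded tense vowel) and /o/ (mid back rounded tense vowel) agree on [−nasal], [−lateral], [+sonorant]. They differ on [back] (/ø/ [−], /o/ [+]).

[back]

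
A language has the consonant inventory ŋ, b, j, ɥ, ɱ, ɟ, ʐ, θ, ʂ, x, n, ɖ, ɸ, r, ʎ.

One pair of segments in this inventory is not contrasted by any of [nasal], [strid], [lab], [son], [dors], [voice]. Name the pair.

/j/ (palatal glide) and /ʎ/ (palatal lateral approximant) are both [−nasal], [−strident], [−labial], [+sonorant], [+dorsal], [+voice], so none of the listed features separates them. (They do differ in [lateral], which is not among the given features.) Every other pair in the inventory differs on at least one listed feature.

j, ʎ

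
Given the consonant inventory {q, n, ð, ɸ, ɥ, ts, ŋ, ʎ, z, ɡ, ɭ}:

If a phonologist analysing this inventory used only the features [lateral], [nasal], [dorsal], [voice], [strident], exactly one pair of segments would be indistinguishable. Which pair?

ɡ, ɥ

On the given features, /ɡ/ and /ɥ/ have an identical profile: [−lateral], [−nasal], [+dorsal], [+voice], [−strident]. No other two segments in the inventory coincide on all 5 features. (They do differ in [sonorant], [continuant], [labial], [round] and [back], which are not among the given features.)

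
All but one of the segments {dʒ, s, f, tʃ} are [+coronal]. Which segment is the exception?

/f/ is the voiceless labiodental fricative, which is [-coronal]; the rest — /tʃ, s, dʒ/ — are [+coronal].

f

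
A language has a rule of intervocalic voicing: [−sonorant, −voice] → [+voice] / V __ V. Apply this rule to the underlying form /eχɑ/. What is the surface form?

Only /χ/ occurs between two vowels (/e/ __ /ɑ/) and matches the structural description. It is a voiceless uvular fricative, so [−sonorant, −voice] holds; changing it to [+voice] with all other features held fixed yields /ʁ/ (voiced uvular fricative). No other segment meets both the structural description and the environment, so the output is [eʁɑ].

[eʁɑ]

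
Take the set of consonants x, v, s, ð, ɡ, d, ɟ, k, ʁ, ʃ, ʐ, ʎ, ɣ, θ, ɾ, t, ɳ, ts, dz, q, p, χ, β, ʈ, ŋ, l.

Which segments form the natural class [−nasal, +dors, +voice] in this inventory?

ɡ, ɟ, ʁ, ʎ, ɣ

Eliminate segments failing any feature: /x, k, q, χ/ are [−voice]; /v, s, ð, d, ʃ, ʐ, θ, ɾ, t, ts, dz, p, β, ʈ, l/ are [−dorsal]; /ɳ, ŋ/ are [+nasal]. The remaining /ɡ, ɟ, ʁ, ʎ, ɣ/ satisfy [−nasal], [+dorsal], [+voice].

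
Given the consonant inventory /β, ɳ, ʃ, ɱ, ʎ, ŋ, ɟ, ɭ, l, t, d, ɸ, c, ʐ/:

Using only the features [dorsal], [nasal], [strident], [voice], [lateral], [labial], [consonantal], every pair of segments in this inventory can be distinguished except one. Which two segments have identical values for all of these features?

On the given features, /ɭ/ and /l/ have an identical profile: [-dorsal], [-nasal], [-strident], [+voice], [+lateral], [-labial], [+consonantal]. No other two segments in the inventory coincide on all 7 features. (They do differ in [anterior], which is not among the given features.)

ɭ, l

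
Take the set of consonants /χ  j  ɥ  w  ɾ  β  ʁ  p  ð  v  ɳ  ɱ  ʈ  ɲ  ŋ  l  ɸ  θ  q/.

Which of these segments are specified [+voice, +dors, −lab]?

j, ʁ, ɲ, ŋ

The [+voice] segments are /j, ɥ, w, ɾ, β, ʁ, ð, v, ɳ, ɱ, ɲ, ŋ, l/.
Intersecting with [+dorsal] gives /j, ɥ, w, ʁ, ɲ, ŋ/.
Of those, [−labial] leaves /j, ʁ, ɲ, ŋ/.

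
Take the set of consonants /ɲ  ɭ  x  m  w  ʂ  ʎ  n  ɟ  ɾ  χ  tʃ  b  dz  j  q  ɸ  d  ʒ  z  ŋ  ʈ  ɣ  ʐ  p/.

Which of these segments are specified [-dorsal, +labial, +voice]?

m, b

Eliminate segments failing any feature: /ɲ, x, w, ʎ, ɟ, χ, j, q, ŋ, ɣ/ are [+dorsal]; /ɭ, ʂ, n, ɾ, tʃ, dz, d, ʒ, z, ʈ, ʐ/ are [-labial]; /ɸ, p/ are [-voice]. The remaining /m, b/ satisfy [-dorsal], [+labial], [+voice].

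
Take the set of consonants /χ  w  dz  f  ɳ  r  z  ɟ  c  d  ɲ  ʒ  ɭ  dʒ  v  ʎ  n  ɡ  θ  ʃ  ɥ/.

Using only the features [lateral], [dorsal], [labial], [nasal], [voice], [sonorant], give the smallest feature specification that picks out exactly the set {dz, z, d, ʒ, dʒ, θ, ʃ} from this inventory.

Every target segment is [−sonorant], [−labial], [−dorsal]; each remaining inventory member fails at least one of these. Each conjunct is needed — [−labial, −dorsal] alone would also admit /ɳ, r, ɭ, n/; [−sonorant, −dorsal] alone would also admit /f, v/; [−sonorant, −labial] alone would also admit /χ, ɟ, c, ɡ/ — and no other combination of two listed features has exactly this extension, so three is the minimum.

[−sonorant, −labial, −dorsal]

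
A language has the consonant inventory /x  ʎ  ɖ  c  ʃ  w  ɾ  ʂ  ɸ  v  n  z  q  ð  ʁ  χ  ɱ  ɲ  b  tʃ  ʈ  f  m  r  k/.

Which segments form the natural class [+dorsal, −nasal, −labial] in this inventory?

Checking each segment against [+dorsal], [−nasal], [−labial]: /x/ (voiceless velar fricative), /ʎ/ (palatal lateral approximant), /c/ (voiceless palatal stop), /q/ (voiceless uvular stop), /ʁ/ (voiced uvular fricative), /χ/ (voiceless uvular fricative), among others, satisfy every feature; every other segment in the inventory fails at least one.

x, ʎ, c, q, ʁ, χ, k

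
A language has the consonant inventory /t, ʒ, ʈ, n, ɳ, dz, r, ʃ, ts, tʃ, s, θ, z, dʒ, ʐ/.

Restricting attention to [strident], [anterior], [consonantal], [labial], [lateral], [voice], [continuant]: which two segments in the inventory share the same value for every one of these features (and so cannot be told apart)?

Both /ʐ/ and /ʒ/ are [+strident], [−anterior], [+consonantal], [−labial], [−lateral], [+voice], [+continuant]. Since the list omits [distributed] — which does distinguish the voiced retroflex fricative from the voiced postalveolar fricative — this pair collapses; all other pairs remain distinct.

ʐ, ʒ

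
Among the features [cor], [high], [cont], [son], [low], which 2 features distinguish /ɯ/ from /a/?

/ɯ/ is the high back unrounded vowel and /a/ is the low unrounded vowel. Both are [-coronal], [+continuant], [+sonorant]. /ɯ/ is [+high] while /a/ is [-high]; /ɯ/ is [-low] while /a/ is [+low], so the distinguishing features are [high], [low].

[high], [low]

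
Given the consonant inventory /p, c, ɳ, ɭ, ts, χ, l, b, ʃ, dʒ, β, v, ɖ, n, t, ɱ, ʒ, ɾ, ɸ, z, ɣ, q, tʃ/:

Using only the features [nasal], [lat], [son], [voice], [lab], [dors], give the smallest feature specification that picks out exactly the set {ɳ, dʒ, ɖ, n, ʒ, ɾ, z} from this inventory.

[+voice, -lat, -lab, -dors]

Every target segment is [+voice], [-lateral], [-labial], [-dorsal]; each remaining inventory member fails at least one of these. Each conjunct is needed — [-lateral, -labial, -dorsal] alone would also admit /ts, ʃ, t, tʃ/; [+voice, -labial, -dorsal] alone would also admit /ɭ, l/; [+voice, -lateral, -dorsal] alone would also admit /b, β, v, ɱ/; [+voice, -lateral, -labial] alone would also admit /ɣ/ — and no other combination of three listed features has exactly this extension, so four is the minimum.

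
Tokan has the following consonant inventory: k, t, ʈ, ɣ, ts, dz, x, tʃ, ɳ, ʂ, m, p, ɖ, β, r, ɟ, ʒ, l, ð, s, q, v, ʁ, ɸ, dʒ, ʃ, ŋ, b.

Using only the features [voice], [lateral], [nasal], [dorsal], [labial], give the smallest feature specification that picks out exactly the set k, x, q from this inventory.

[-voice, +dorsal]

Every target segment is [-voice], [+dorsal]; each remaining inventory member fails at least one of these. Each conjunct is needed — [+dorsal] alone would also admit /ɣ, ɟ, ʁ, ŋ/; [-voice] alone would also admit /t, ʈ, ts, tʃ, …/ — and no other single listed feature has exactly this extension, so two is the minimum.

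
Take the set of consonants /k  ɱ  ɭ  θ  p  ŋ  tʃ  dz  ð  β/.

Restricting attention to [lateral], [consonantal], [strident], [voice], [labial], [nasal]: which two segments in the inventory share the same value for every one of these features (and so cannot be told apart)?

On the given features, /θ/ and /k/ have an identical profile: [−lateral], [+consonantal], [−strident], [−voice], [−labial], [−nasal]. No other two segments in the inventory coincide on all 6 features. (They do differ in [continuant], [coronal] and [dorsal], which are not among the given features.)

θ, k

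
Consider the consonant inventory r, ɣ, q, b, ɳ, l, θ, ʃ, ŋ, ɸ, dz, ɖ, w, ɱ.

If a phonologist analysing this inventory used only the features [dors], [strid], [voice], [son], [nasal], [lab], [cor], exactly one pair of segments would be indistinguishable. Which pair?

/r/ (alveolar trill) and /l/ (alveolar lateral approximant) are both [−dorsal], [−strident], [+voice], [+sonorant], [−nasal], [−labial], [+coronal], so none of the listed features separates them. (They do differ in [lateral], which is not among the given features.) Every other pair in the inventory differs on at least one listed feature.

r, l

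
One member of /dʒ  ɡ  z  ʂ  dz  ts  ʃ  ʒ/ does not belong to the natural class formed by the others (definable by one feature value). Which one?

ɡ

The remaining segments after removing /ɡ/ share [+strident]; /ɡ/ (voiced velar stop) is [-strident]. For every other candidate removal, the leftover set fails to share any single feature value that the removed segment lacks.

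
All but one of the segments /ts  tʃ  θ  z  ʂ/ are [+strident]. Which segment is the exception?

θ

/tʃ, z, ts, ʂ/ are all [+strident]; /θ/ (voiceless dental fricative) is [−strident].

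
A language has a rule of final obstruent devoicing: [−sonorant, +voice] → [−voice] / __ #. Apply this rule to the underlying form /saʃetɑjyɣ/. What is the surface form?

Only the final segment /ɣ/ is both word-final and matches the structural description. It is a voiced velar fricative, so [−sonorant, +voice] holds; changing it to [−voice] with all other features held fixed yields /x/ (voiceless velar fricative). No other segment meets both the structural description and the environment, so the output is [saʃetɑjyx].

[saʃetɑjyx]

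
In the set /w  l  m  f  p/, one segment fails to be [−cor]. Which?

l

/m, p, f, w/ are all [−coronal]; /l/ (alveolar lateral approximant) is [+coronal].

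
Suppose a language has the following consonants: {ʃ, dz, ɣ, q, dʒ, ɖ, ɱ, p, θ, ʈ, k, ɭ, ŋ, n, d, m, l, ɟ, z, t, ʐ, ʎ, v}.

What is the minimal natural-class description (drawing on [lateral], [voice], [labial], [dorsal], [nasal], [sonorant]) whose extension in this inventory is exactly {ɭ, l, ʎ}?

/ɭ, l, ʎ/ are exactly the [+lateral] segments in the inventory, so a single feature suffices.

[+lateral]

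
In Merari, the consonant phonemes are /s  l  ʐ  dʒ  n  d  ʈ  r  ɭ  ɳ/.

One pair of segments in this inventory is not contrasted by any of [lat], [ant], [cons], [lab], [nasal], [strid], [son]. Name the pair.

/ʐ/ (voiced retroflex fricative) and /dʒ/ (voiced postalveolar affricate) are both [−lateral], [−anterior], [+consonantal], [−labial], [−nasal], [+strident], [−sonorant], so none of the listed features separates them. (They do differ in [continuant] and [distributed], which are not among the given features.) Every other pair in the inventory differs on at least one listed feature.

ʐ, dʒ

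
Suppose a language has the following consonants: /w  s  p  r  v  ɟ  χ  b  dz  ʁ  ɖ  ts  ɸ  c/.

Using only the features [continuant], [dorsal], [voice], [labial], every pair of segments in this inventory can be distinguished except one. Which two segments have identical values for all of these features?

On the given features, /ɖ/ and /dz/ have an identical profile: [-continuant], [-dorsal], [+voice], [-labial]. No other two segments in the inventory coincide on all 4 features. (They do differ in [strident], [delayed release] and [anterior], which are not among the given features.)

ɖ, dz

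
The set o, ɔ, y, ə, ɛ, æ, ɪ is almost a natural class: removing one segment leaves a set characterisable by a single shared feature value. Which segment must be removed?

The remaining segments after removing /æ/ share [-low]; /æ/ (low front unrounded vowel) is [+low]. For every other candidate removal, the leftover set fails to share any single feature value that the removed segment lacks.

æ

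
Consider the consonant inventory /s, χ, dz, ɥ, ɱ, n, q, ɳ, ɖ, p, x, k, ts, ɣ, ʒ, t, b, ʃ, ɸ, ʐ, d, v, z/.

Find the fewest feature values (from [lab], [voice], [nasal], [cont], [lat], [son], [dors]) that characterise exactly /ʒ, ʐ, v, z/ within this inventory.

[+voice, +cont, −dors]

/ʒ, ʐ, v, z/ are all [+voice], [+continuant], [−dorsal], and no other segment in the inventory matches all three values. Dropping any one of them over-generates: [+continuant, −dorsal] alone would also admit /s, ʃ, ɸ/; [+voice, −dorsal] alone would also admit /dz, ɱ, n, ɳ, …/; [+voice, +continuant] alone would also admit /ɥ, ɣ/. No other combination of two listed features picks out exactly this set either, so fewer than three features will not do.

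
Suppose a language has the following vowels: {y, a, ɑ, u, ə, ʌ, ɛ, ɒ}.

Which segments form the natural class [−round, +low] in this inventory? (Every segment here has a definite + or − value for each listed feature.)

Checking each segment against [−round], [+low]: /a/ (low unrounded vowel), /ɑ/ (low back unrounded vowel) satisfy every feature; every other segment in the inventory fails at least one.

a, ɑ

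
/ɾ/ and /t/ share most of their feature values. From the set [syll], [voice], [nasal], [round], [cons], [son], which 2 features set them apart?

The two segments share [−syllabic], [−nasal], [−round], [+consonantal]. The only features from the list on which they differ: /ɾ/ is [+sonorant] while /t/ is [−sonorant]; /ɾ/ is [+voice] while /t/ is [−voice].

[sonorant], [voice]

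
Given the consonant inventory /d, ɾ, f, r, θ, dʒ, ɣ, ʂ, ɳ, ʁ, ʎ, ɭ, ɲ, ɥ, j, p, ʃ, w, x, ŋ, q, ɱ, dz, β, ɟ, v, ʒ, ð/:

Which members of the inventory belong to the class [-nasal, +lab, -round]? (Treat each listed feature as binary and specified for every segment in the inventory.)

f, p, β, v

Eliminate segments failing any feature: /d, ɾ, r, θ, dʒ, ɣ, ʂ, ʁ, ʎ, ɭ, j, ʃ, x, q, dz, ɟ, ʒ, ð/ are [-labial]; /ɳ, ɲ, ŋ, ɱ/ are [+nasal]; /ɥ, w/ are [+round]. The remaining /f, p, β, v/ satisfy [-nasal], [+labial], [-round].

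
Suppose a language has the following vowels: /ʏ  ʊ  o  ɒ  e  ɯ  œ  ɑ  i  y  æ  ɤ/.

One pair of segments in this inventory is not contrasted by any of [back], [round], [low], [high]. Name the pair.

y, ʏ

On the given features, /y/ and /ʏ/ have an identical profile: [−back], [+round], [−low], [+high]. No other two segments in the inventory coincide on all 4 features. (They do differ in [tense], which is not among the given features.)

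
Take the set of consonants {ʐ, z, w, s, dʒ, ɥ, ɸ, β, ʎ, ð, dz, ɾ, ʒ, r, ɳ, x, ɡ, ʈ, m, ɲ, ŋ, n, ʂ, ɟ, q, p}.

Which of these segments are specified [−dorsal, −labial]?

ʐ, z, s, dʒ, ð, dz, ɾ, ʒ, r, ɳ, ʈ, n, ʂ

First, the [−dorsal] segments are /ʐ, z, s, dʒ, ɸ, β, ð, dz, ɾ, ʒ, r, ɳ, ʈ, m, n, ʂ, p/.
Among these, [−labial] leaves /ʐ, z, s, dʒ, ð, dz, ɾ, ʒ, r, ɳ, ʈ, n, ʂ/.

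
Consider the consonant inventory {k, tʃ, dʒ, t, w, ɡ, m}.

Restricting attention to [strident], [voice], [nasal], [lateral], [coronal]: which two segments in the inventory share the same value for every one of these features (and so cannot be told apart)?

w, ɡ

Both /w/ and /ɡ/ are [−strident], [+voice], [−nasal], [−lateral], [−coronal]. Since the list omits [sonorant], [continuant], [labial] and [round] — which do distinguish the labial-velar glide from the voiced velar stop — this pair collapses; all other pairs remain distinct.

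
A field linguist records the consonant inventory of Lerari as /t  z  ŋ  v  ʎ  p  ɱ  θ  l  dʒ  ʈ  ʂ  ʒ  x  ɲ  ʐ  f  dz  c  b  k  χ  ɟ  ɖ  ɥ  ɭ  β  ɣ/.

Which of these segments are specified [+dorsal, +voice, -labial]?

ŋ, ʎ, ɲ, ɟ, ɣ

Checking each segment against [+dorsal], [+voice], [-labial]: /ŋ/ (velar nasal), /ʎ/ (palatal lateral approximant), /ɲ/ (palatal nasal), /ɟ/ (voiced palatal stop), /ɣ/ (voiced velar fricative) satisfy every feature; every other segment in the inventory fails at least one.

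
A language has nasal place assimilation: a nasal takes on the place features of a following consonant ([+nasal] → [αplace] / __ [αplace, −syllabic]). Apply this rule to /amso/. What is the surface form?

/m/ sits before the [+coronal] consonant /s/, so it takes on [+coronal] and surfaces as /n/. The rest of the form is unaffected: [anso].

[anso]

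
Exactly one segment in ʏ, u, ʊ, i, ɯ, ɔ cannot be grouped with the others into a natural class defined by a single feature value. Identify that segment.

ɔ

[high] groups all but one: /ʊ, ʏ, u, ɯ, i/ share [+high] while /ɔ/ (mid back rounded lax vowel) alone is [−high]. Removing any other segment would not leave a single-feature class that excludes it.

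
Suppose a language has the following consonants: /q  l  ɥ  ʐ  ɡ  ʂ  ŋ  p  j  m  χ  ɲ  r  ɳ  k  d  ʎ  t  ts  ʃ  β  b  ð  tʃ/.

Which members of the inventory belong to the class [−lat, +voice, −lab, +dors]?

ɡ, ŋ, j, ɲ

Eliminate segments failing any feature: /q, ʂ, p, χ, k, t, ts, ʃ, tʃ/ are [−voice]; /l, ʎ/ are [+lateral]; /ɥ, m, β, b/ are [+labial]; /ʐ, r, ɳ, d, ð/ are [−dorsal]. The remaining /ɡ, ŋ, j, ɲ/ satisfy [−lateral], [+voice], [−labial], [+dorsal].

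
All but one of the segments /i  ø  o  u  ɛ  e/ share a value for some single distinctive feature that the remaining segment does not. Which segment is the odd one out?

ɛ

The remaining segments after removing /ɛ/ share [+tense]; /ɛ/ (mid front unrounded lax vowel) is [−tense]. For every other candidate removal, the leftover set fails to share any single feature value that the removed segment lacks.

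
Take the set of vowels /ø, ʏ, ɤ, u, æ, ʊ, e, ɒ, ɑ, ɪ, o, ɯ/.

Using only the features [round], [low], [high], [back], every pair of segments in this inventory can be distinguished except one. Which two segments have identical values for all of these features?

On the given features, /ʊ/ and /u/ have an identical profile: [+round], [−low], [+high], [+back]. No other two segments in the inventory coincide on all 4 features. (They do differ in [tense], which is not among the given features.)

ʊ, u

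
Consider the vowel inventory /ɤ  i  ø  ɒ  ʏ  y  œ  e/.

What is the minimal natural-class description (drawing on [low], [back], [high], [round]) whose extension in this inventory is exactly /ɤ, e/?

[-high, -round]

/ɤ, e/ are all [-high], [-round], and no other segment in the inventory matches both values. Dropping any one of them over-generates: [-round] alone would also admit /i/; [-high] alone would also admit /ø, ɒ, œ/. No other single listed feature picks out exactly this set either, so fewer than two features will not do.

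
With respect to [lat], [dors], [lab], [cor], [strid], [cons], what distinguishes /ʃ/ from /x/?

The two segments share [−lateral], [−labial], [+consonantal]. The only features from the list on which they differ: /ʃ/ is [+strident] while /x/ is [−strident]; /ʃ/ is [+coronal] while /x/ is [−coronal]; /ʃ/ is [−dorsal] while /x/ is [+dorsal].

[strident], [coronal], [dorsal]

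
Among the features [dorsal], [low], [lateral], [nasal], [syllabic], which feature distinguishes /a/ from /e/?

/a/ is the low unrounded vowel and /e/ is the mid front unrounded tense vowel. Both are [+dorsal], [−lateral], [−nasal], [+syllabic]. /a/ is [+low] while /e/ is [−low], so the distinguishing feature is [low].

[low]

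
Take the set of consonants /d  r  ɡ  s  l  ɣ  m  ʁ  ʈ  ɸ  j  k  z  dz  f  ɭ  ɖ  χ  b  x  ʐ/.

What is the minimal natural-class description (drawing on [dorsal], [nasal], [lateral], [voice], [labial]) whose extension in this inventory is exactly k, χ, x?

The class [-voice], [+dorsal] has exactly /k, χ, x/ as its extension in this inventory. No smaller conjunction from the listed features achieves this: [+dorsal] alone would also admit /ɡ, ɣ, ʁ, j/; [-voice] alone would also admit /s, ʈ, ɸ, f/; and checking the remaining single features turns up none with this extension.

[-voice, +dorsal]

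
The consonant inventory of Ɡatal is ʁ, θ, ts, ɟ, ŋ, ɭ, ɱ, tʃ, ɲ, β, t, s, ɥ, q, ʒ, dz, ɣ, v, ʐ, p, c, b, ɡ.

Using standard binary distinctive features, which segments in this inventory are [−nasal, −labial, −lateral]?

ʁ, θ, ts, ɟ, tʃ, t, s, q, ʒ, dz, ɣ, ʐ, c, ɡ

Eliminate segments failing any feature: /ŋ, ɱ, ɲ/ are [+nasal]; /ɭ/ is [+lateral]; /β, ɥ, v, p, b/ are [+labial]. The remaining /ʁ, θ, ts, ɟ, tʃ, t, s, q, ʒ, dz, ɣ, ʐ, c, ɡ/ satisfy [−nasal], [−labial], [−lateral].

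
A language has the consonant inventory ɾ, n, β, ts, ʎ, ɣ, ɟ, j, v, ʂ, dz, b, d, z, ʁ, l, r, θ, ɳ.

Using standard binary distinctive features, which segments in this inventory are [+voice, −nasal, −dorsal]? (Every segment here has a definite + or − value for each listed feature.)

ɾ, β, v, dz, b, d, z, l, r

First, the [+voice] segments are /ɾ, n, β, ʎ, ɣ, ɟ, j, v, dz, b, d, z, ʁ, l, r, ɳ/.
Then [−nasal] gives /ɾ, β, ʎ, ɣ, ɟ, j, v, dz, b, d, z, ʁ, l, r/.
Of those, [−dorsal] leaves /ɾ, β, v, dz, b, d, z, l, r/.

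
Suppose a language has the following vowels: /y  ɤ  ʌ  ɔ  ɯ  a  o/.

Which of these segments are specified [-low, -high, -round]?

Eliminate segments failing any feature: /y, ɯ/ are [+high]; /ɔ, o/ are [+round]; /a/ is [+low]. The remaining /ɤ, ʌ/ satisfy [-low], [-high], [-round].

ɤ, ʌ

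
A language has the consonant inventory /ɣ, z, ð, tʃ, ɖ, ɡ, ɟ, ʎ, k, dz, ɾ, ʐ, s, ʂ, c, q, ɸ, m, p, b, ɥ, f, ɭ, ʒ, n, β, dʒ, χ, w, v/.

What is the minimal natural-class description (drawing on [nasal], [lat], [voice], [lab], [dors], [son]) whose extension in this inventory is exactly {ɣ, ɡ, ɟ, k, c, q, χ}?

[-son, +dors]

The class [-sonorant], [+dorsal] has exactly /ɣ, ɡ, ɟ, k, c, q, χ/ as its extension in this inventory. No smaller conjunction from the listed features achieves this: [+dorsal] alone would also admit /ʎ, ɥ, w/; [-sonorant] alone would also admit /z, ð, tʃ, ɖ, …/; and checking the remaining single features turns up none with this extension.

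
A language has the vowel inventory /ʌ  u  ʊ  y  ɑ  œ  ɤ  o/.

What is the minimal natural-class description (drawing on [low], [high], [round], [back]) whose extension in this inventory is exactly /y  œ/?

[−back]

/y, œ/ are exactly the [−back] segments in the inventory, so a single feature suffices.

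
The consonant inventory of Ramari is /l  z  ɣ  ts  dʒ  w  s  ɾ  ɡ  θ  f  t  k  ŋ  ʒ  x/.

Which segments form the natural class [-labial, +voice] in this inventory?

l, z, ɣ, dʒ, ɾ, ɡ, ŋ, ʒ

Checking each segment against [-labial], [+voice]: /l/ (alveolar lateral approximant), /z/ (voiced alveolar fricative), /ɣ/ (voiced velar fricative), /dʒ/ (voiced postalveolar affricate), /ɾ/ (alveolar tap), /ɡ/ (voiced velar stop), among others, satisfy every feature; every other segment in the inventory fails at least one.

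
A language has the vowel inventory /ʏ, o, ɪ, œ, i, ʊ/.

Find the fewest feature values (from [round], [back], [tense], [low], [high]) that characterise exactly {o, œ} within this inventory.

[−high]

Every target segment is [−high] and no other inventory member is, so one feature is enough.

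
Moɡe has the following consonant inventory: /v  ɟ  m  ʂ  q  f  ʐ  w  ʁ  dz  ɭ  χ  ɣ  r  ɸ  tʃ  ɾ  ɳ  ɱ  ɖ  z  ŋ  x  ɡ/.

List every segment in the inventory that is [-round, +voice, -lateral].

The [-round] segments are /v, ɟ, m, ʂ, q, f, ʐ, ʁ, dz, ɭ, χ, ɣ, r, ɸ, tʃ, ɾ, ɳ, ɱ, ɖ, z, ŋ, x, ɡ/.
Then [+voice] gives /v, ɟ, m, ʐ, ʁ, dz, ɭ, ɣ, r, ɾ, ɳ, ɱ, ɖ, z, ŋ, ɡ/.
Of those, [-lateral] leaves /v, ɟ, m, ʐ, ʁ, dz, ɣ, r, ɾ, ɳ, ɱ, ɖ, z, ŋ, ɡ/.

v, ɟ, m, ʐ, ʁ, dz, ɣ, r, ɾ, ɳ, ɱ, ɖ, z, ŋ, ɡ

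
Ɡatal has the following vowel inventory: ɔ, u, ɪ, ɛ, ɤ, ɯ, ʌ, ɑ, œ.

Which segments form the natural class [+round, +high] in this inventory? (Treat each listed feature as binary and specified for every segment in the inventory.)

u

Eliminate segments failing any feature: /ɔ, œ/ are [−high]; /ɪ, ɛ, ɤ, ɯ, ʌ, ɑ/ are [−round]. The remaining /u/ satisfy [+round], [+high].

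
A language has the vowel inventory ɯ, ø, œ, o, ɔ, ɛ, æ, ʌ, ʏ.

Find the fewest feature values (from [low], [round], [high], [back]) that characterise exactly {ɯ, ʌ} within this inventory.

Every target segment is [+back], [-round]; each remaining inventory member fails at least one of these. Each conjunct is needed — [-round] alone would also admit /ɛ, æ/; [+back] alone would also admit /o, ɔ/ — and no other single listed feature has exactly this extension, so two is the minimum.

[+back, -round]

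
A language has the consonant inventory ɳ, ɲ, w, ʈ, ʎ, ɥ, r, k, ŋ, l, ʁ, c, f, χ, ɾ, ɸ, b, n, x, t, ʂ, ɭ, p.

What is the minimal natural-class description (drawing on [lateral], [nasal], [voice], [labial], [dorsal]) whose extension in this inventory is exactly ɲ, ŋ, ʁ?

[+voice, −lateral, −labial, +dorsal]

Every target segment is [+voice], [−lateral], [−labial], [+dorsal]; each remaining inventory member fails at least one of these. Each conjunct is needed — [−lateral, −labial, +dorsal] alone would also admit /k, c, χ, x/; [+voice, −labial, +dorsal] alone would also admit /ʎ/; [+voice, −lateral, +dorsal] alone would also admit /w, ɥ/; [+voice, −lateral, −labial] alone would also admit /ɳ, r, ɾ, n/ — and no other combination of three listed features has exactly this extension, so four is the minimum.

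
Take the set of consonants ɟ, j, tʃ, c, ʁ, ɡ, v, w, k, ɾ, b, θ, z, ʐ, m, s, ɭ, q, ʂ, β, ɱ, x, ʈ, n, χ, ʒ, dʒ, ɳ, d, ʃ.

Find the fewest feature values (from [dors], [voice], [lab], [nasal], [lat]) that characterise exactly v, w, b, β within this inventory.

/v, w, b, β/ are all [−nasal], [+labial], and no other segment in the inventory matches both values. Dropping any one of them over-generates: [+labial] alone would also admit /m, ɱ/; [−nasal] alone would also admit /ɟ, j, tʃ, c, …/. No other single listed feature picks out exactly this set either, so fewer than two features will not do.

[−nasal, +lab]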